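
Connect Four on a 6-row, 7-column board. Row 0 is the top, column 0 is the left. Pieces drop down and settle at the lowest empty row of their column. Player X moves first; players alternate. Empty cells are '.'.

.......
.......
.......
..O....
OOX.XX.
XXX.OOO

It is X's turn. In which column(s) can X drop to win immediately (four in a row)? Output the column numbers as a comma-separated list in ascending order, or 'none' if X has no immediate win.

Answer: 3

Derivation:
col 0: drop X → no win
col 1: drop X → no win
col 2: drop X → no win
col 3: drop X → WIN!
col 4: drop X → no win
col 5: drop X → no win
col 6: drop X → no win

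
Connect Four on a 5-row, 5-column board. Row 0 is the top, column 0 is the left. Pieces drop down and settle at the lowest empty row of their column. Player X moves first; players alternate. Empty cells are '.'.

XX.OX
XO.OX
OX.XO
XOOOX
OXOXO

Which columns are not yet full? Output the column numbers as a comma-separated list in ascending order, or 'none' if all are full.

col 0: top cell = 'X' → FULL
col 1: top cell = 'X' → FULL
col 2: top cell = '.' → open
col 3: top cell = 'O' → FULL
col 4: top cell = 'X' → FULL

Answer: 2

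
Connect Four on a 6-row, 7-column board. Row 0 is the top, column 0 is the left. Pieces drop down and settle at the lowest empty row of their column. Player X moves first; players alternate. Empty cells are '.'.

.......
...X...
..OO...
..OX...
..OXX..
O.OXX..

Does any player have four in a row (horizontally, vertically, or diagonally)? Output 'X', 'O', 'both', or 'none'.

O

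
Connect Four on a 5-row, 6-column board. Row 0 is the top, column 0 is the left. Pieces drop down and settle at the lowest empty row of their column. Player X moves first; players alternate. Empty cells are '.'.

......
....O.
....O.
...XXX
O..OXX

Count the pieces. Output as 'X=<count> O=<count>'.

X=5 O=4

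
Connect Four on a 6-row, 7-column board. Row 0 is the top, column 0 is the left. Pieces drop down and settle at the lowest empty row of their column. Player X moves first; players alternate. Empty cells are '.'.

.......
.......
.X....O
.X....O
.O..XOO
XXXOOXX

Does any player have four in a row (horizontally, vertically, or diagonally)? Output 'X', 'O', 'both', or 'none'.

none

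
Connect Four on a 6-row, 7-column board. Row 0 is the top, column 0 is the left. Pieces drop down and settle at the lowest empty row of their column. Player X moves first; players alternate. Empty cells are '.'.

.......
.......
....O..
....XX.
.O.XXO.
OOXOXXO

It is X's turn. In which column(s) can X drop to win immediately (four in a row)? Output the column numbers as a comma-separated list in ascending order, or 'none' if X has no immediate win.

col 0: drop X → no win
col 1: drop X → no win
col 2: drop X → no win
col 3: drop X → no win
col 4: drop X → no win
col 5: drop X → WIN!
col 6: drop X → no win

Answer: 5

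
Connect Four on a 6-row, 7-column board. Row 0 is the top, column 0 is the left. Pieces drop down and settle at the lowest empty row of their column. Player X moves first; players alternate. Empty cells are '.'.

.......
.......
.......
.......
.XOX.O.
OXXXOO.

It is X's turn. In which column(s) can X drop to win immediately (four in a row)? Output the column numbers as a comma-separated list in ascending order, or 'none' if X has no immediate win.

Answer: none

Derivation:
col 0: drop X → no win
col 1: drop X → no win
col 2: drop X → no win
col 3: drop X → no win
col 4: drop X → no win
col 5: drop X → no win
col 6: drop X → no win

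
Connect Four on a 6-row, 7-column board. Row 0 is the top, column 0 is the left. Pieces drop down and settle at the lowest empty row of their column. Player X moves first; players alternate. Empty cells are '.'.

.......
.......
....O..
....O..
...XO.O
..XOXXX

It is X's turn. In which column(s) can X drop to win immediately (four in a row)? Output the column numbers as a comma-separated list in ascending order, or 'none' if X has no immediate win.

Answer: none

Derivation:
col 0: drop X → no win
col 1: drop X → no win
col 2: drop X → no win
col 3: drop X → no win
col 4: drop X → no win
col 5: drop X → no win
col 6: drop X → no win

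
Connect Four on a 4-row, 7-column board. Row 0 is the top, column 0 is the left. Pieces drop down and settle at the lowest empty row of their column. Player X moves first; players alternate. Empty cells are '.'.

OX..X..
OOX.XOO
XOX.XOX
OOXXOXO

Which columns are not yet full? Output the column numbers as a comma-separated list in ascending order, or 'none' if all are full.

Answer: 2,3,5,6

Derivation:
col 0: top cell = 'O' → FULL
col 1: top cell = 'X' → FULL
col 2: top cell = '.' → open
col 3: top cell = '.' → open
col 4: top cell = 'X' → FULL
col 5: top cell = '.' → open
col 6: top cell = '.' → open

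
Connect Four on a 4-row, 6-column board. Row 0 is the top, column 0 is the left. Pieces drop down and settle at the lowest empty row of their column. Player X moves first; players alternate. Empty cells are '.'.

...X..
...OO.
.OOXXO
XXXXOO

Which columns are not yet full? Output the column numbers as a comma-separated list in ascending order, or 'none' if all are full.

Answer: 0,1,2,4,5

Derivation:
col 0: top cell = '.' → open
col 1: top cell = '.' → open
col 2: top cell = '.' → open
col 3: top cell = 'X' → FULL
col 4: top cell = '.' → open
col 5: top cell = '.' → open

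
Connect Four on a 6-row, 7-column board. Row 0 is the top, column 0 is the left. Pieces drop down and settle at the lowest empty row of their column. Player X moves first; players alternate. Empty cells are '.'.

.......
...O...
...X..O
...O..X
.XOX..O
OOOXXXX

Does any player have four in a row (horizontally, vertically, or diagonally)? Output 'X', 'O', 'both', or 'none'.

X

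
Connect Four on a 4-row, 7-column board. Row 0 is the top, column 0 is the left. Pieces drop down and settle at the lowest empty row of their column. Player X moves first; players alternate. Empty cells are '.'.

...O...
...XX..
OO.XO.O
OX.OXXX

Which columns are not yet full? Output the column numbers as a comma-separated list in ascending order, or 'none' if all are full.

Answer: 0,1,2,4,5,6

Derivation:
col 0: top cell = '.' → open
col 1: top cell = '.' → open
col 2: top cell = '.' → open
col 3: top cell = 'O' → FULL
col 4: top cell = '.' → open
col 5: top cell = '.' → open
col 6: top cell = '.' → open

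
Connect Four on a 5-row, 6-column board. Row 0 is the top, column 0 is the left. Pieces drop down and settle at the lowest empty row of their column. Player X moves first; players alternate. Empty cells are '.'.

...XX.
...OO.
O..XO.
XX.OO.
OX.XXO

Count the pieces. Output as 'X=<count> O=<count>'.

X=8 O=8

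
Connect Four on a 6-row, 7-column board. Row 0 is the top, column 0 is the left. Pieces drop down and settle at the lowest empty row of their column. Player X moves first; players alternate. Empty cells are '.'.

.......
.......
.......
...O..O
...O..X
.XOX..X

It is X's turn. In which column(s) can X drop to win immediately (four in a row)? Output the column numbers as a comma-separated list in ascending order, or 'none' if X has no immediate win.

col 0: drop X → no win
col 1: drop X → no win
col 2: drop X → no win
col 3: drop X → no win
col 4: drop X → no win
col 5: drop X → no win
col 6: drop X → no win

Answer: none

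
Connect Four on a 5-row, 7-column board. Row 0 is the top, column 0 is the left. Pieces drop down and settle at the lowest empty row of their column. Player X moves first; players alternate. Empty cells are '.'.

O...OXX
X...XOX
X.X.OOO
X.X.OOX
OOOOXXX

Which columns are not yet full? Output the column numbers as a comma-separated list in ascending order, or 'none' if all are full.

col 0: top cell = 'O' → FULL
col 1: top cell = '.' → open
col 2: top cell = '.' → open
col 3: top cell = '.' → open
col 4: top cell = 'O' → FULL
col 5: top cell = 'X' → FULL
col 6: top cell = 'X' → FULL

Answer: 1,2,3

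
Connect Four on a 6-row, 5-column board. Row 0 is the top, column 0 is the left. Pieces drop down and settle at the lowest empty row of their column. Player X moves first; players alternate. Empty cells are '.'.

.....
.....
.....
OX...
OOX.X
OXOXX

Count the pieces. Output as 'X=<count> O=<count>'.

X=6 O=5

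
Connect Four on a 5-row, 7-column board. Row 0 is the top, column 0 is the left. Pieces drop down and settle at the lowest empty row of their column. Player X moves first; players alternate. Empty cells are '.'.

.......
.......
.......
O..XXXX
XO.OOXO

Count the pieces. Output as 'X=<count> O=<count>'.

X=6 O=5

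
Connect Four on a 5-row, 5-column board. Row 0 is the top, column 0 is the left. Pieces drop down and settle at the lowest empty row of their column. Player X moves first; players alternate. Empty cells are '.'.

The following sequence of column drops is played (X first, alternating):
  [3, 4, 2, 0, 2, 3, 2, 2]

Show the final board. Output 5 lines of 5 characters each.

Answer: .....
..O..
..X..
..XO.
O.XXO

Derivation:
Move 1: X drops in col 3, lands at row 4
Move 2: O drops in col 4, lands at row 4
Move 3: X drops in col 2, lands at row 4
Move 4: O drops in col 0, lands at row 4
Move 5: X drops in col 2, lands at row 3
Move 6: O drops in col 3, lands at row 3
Move 7: X drops in col 2, lands at row 2
Move 8: O drops in col 2, lands at row 1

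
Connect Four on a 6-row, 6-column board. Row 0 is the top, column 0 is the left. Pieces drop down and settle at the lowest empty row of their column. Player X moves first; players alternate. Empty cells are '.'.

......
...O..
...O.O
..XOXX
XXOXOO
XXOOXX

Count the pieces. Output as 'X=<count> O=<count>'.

X=10 O=9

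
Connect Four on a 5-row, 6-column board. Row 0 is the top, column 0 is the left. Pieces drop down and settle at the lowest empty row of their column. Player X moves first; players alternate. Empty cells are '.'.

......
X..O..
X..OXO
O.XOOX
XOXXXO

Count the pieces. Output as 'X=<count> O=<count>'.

X=9 O=8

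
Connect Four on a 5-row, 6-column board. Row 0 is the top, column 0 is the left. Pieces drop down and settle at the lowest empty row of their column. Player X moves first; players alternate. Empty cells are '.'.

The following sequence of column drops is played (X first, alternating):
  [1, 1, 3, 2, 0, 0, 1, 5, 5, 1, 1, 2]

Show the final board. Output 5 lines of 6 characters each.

Move 1: X drops in col 1, lands at row 4
Move 2: O drops in col 1, lands at row 3
Move 3: X drops in col 3, lands at row 4
Move 4: O drops in col 2, lands at row 4
Move 5: X drops in col 0, lands at row 4
Move 6: O drops in col 0, lands at row 3
Move 7: X drops in col 1, lands at row 2
Move 8: O drops in col 5, lands at row 4
Move 9: X drops in col 5, lands at row 3
Move 10: O drops in col 1, lands at row 1
Move 11: X drops in col 1, lands at row 0
Move 12: O drops in col 2, lands at row 3

Answer: .X....
.O....
.X....
OOO..X
XXOX.O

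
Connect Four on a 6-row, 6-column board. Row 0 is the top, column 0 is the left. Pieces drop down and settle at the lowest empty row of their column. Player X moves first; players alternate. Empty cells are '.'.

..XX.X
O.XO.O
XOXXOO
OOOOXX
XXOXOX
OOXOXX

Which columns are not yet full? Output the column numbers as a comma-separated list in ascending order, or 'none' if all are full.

Answer: 0,1,4

Derivation:
col 0: top cell = '.' → open
col 1: top cell = '.' → open
col 2: top cell = 'X' → FULL
col 3: top cell = 'X' → FULL
col 4: top cell = '.' → open
col 5: top cell = 'X' → FULL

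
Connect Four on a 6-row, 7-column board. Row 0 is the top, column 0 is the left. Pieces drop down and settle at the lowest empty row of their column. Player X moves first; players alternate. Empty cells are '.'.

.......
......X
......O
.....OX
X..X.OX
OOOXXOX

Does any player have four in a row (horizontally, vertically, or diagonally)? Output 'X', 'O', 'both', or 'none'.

none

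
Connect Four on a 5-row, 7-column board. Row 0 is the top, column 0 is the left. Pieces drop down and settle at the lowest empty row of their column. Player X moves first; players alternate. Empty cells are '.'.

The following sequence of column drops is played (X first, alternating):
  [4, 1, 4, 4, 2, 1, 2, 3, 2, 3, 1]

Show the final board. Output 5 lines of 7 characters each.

Answer: .......
.......
.XX.O..
.OXOX..
.OXOX..

Derivation:
Move 1: X drops in col 4, lands at row 4
Move 2: O drops in col 1, lands at row 4
Move 3: X drops in col 4, lands at row 3
Move 4: O drops in col 4, lands at row 2
Move 5: X drops in col 2, lands at row 4
Move 6: O drops in col 1, lands at row 3
Move 7: X drops in col 2, lands at row 3
Move 8: O drops in col 3, lands at row 4
Move 9: X drops in col 2, lands at row 2
Move 10: O drops in col 3, lands at row 3
Move 11: X drops in col 1, lands at row 2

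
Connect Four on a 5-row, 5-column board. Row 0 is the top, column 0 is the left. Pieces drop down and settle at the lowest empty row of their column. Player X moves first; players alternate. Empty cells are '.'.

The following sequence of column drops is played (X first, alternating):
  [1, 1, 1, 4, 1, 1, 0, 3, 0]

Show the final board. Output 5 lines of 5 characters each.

Move 1: X drops in col 1, lands at row 4
Move 2: O drops in col 1, lands at row 3
Move 3: X drops in col 1, lands at row 2
Move 4: O drops in col 4, lands at row 4
Move 5: X drops in col 1, lands at row 1
Move 6: O drops in col 1, lands at row 0
Move 7: X drops in col 0, lands at row 4
Move 8: O drops in col 3, lands at row 4
Move 9: X drops in col 0, lands at row 3

Answer: .O...
.X...
.X...
XO...
XX.OO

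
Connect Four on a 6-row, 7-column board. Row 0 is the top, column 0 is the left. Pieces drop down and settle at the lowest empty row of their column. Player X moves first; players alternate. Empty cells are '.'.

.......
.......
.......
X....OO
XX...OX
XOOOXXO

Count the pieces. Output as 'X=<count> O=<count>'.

X=7 O=7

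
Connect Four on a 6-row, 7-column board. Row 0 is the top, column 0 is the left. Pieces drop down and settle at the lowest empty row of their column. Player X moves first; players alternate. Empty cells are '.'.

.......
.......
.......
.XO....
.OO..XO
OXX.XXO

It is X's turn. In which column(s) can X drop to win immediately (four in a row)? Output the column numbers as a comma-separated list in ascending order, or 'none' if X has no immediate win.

Answer: 3

Derivation:
col 0: drop X → no win
col 1: drop X → no win
col 2: drop X → no win
col 3: drop X → WIN!
col 4: drop X → no win
col 5: drop X → no win
col 6: drop X → no win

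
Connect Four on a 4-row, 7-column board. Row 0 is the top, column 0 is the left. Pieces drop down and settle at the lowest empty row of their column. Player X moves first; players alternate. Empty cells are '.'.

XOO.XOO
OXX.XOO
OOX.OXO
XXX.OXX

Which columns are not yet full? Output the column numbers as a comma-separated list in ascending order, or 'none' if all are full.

col 0: top cell = 'X' → FULL
col 1: top cell = 'O' → FULL
col 2: top cell = 'O' → FULL
col 3: top cell = '.' → open
col 4: top cell = 'X' → FULL
col 5: top cell = 'O' → FULL
col 6: top cell = 'O' → FULL

Answer: 3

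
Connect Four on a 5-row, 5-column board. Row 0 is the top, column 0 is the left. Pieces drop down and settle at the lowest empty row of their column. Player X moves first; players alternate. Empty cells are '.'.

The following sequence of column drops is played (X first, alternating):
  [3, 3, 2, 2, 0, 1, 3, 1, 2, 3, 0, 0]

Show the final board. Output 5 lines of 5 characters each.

Move 1: X drops in col 3, lands at row 4
Move 2: O drops in col 3, lands at row 3
Move 3: X drops in col 2, lands at row 4
Move 4: O drops in col 2, lands at row 3
Move 5: X drops in col 0, lands at row 4
Move 6: O drops in col 1, lands at row 4
Move 7: X drops in col 3, lands at row 2
Move 8: O drops in col 1, lands at row 3
Move 9: X drops in col 2, lands at row 2
Move 10: O drops in col 3, lands at row 1
Move 11: X drops in col 0, lands at row 3
Move 12: O drops in col 0, lands at row 2

Answer: .....
...O.
O.XX.
XOOO.
XOXX.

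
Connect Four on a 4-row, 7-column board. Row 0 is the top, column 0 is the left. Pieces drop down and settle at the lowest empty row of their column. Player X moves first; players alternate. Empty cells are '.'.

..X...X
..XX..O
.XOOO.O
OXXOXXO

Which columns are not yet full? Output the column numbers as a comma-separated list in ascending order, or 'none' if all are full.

col 0: top cell = '.' → open
col 1: top cell = '.' → open
col 2: top cell = 'X' → FULL
col 3: top cell = '.' → open
col 4: top cell = '.' → open
col 5: top cell = '.' → open
col 6: top cell = 'X' → FULL

Answer: 0,1,3,4,5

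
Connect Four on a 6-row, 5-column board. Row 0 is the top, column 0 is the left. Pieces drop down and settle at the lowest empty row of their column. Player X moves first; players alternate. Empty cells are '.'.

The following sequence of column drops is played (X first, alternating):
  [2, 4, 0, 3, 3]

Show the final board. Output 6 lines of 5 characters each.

Answer: .....
.....
.....
.....
...X.
X.XOO

Derivation:
Move 1: X drops in col 2, lands at row 5
Move 2: O drops in col 4, lands at row 5
Move 3: X drops in col 0, lands at row 5
Move 4: O drops in col 3, lands at row 5
Move 5: X drops in col 3, lands at row 4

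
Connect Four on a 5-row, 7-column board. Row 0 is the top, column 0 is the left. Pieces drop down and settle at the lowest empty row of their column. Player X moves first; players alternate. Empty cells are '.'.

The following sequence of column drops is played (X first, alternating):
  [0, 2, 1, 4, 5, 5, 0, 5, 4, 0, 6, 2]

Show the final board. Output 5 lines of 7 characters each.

Answer: .......
.......
O....O.
X.O.XO.
XXO.OXX

Derivation:
Move 1: X drops in col 0, lands at row 4
Move 2: O drops in col 2, lands at row 4
Move 3: X drops in col 1, lands at row 4
Move 4: O drops in col 4, lands at row 4
Move 5: X drops in col 5, lands at row 4
Move 6: O drops in col 5, lands at row 3
Move 7: X drops in col 0, lands at row 3
Move 8: O drops in col 5, lands at row 2
Move 9: X drops in col 4, lands at row 3
Move 10: O drops in col 0, lands at row 2
Move 11: X drops in col 6, lands at row 4
Move 12: O drops in col 2, lands at row 3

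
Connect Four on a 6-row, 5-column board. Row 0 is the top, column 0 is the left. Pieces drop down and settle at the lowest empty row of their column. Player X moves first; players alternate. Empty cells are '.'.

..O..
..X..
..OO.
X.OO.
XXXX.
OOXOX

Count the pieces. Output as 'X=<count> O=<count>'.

X=8 O=8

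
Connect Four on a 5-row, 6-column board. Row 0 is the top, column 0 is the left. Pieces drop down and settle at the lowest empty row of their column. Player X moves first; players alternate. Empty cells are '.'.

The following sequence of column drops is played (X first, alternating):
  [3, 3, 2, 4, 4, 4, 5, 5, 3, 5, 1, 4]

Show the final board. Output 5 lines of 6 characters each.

Move 1: X drops in col 3, lands at row 4
Move 2: O drops in col 3, lands at row 3
Move 3: X drops in col 2, lands at row 4
Move 4: O drops in col 4, lands at row 4
Move 5: X drops in col 4, lands at row 3
Move 6: O drops in col 4, lands at row 2
Move 7: X drops in col 5, lands at row 4
Move 8: O drops in col 5, lands at row 3
Move 9: X drops in col 3, lands at row 2
Move 10: O drops in col 5, lands at row 2
Move 11: X drops in col 1, lands at row 4
Move 12: O drops in col 4, lands at row 1

Answer: ......
....O.
...XOO
...OXO
.XXXOX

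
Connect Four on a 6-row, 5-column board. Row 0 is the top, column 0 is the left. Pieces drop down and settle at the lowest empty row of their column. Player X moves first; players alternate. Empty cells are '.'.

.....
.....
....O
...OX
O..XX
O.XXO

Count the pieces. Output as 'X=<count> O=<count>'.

X=5 O=5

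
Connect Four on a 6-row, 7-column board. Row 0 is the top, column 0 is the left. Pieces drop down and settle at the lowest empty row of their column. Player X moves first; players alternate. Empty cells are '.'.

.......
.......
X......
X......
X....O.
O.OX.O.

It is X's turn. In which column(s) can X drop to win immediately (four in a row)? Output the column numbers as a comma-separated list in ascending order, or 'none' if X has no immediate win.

Answer: 0

Derivation:
col 0: drop X → WIN!
col 1: drop X → no win
col 2: drop X → no win
col 3: drop X → no win
col 4: drop X → no win
col 5: drop X → no win
col 6: drop X → no win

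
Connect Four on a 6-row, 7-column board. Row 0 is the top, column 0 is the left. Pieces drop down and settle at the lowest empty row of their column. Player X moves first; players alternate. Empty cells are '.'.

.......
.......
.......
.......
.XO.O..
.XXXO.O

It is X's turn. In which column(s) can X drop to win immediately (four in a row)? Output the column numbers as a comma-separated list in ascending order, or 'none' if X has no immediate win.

Answer: 0

Derivation:
col 0: drop X → WIN!
col 1: drop X → no win
col 2: drop X → no win
col 3: drop X → no win
col 4: drop X → no win
col 5: drop X → no win
col 6: drop X → no win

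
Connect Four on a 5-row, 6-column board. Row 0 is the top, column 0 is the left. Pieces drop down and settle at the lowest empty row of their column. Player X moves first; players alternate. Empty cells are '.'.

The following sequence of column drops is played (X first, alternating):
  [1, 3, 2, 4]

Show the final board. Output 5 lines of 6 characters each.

Move 1: X drops in col 1, lands at row 4
Move 2: O drops in col 3, lands at row 4
Move 3: X drops in col 2, lands at row 4
Move 4: O drops in col 4, lands at row 4

Answer: ......
......
......
......
.XXOO.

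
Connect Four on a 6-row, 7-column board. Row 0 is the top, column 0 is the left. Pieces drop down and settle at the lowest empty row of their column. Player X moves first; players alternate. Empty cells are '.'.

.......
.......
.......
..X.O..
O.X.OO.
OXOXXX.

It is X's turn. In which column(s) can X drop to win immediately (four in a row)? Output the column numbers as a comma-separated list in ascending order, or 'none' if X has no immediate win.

Answer: 6

Derivation:
col 0: drop X → no win
col 1: drop X → no win
col 2: drop X → no win
col 3: drop X → no win
col 4: drop X → no win
col 5: drop X → no win
col 6: drop X → WIN!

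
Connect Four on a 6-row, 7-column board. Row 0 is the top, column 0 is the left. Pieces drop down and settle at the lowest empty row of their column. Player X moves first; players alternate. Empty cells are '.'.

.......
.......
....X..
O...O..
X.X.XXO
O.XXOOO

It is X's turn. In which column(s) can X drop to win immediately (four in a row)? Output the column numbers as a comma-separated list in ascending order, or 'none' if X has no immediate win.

col 0: drop X → no win
col 1: drop X → no win
col 2: drop X → no win
col 3: drop X → WIN!
col 4: drop X → no win
col 5: drop X → no win
col 6: drop X → no win

Answer: 3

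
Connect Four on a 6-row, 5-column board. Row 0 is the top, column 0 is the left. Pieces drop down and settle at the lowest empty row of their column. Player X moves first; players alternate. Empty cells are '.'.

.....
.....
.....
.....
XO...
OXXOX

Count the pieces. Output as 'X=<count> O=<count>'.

X=4 O=3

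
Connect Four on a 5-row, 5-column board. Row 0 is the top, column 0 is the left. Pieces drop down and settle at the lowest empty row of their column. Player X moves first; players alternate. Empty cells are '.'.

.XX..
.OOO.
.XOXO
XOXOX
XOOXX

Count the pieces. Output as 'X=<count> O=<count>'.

X=10 O=9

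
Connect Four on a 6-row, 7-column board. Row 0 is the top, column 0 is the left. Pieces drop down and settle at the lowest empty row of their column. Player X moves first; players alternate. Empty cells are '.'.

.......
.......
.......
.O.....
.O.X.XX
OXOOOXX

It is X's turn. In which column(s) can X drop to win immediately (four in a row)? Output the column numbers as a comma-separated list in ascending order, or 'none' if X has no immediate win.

Answer: 4

Derivation:
col 0: drop X → no win
col 1: drop X → no win
col 2: drop X → no win
col 3: drop X → no win
col 4: drop X → WIN!
col 5: drop X → no win
col 6: drop X → no win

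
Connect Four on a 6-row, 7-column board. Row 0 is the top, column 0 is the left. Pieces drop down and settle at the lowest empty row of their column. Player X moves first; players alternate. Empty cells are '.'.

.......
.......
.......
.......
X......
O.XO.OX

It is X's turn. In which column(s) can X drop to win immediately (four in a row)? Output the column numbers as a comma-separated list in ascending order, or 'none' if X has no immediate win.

col 0: drop X → no win
col 1: drop X → no win
col 2: drop X → no win
col 3: drop X → no win
col 4: drop X → no win
col 5: drop X → no win
col 6: drop X → no win

Answer: none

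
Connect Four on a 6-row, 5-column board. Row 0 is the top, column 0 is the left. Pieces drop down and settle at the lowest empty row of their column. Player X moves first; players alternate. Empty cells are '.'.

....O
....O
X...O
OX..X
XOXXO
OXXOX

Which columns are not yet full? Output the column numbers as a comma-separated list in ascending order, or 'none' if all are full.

Answer: 0,1,2,3

Derivation:
col 0: top cell = '.' → open
col 1: top cell = '.' → open
col 2: top cell = '.' → open
col 3: top cell = '.' → open
col 4: top cell = 'O' → FULL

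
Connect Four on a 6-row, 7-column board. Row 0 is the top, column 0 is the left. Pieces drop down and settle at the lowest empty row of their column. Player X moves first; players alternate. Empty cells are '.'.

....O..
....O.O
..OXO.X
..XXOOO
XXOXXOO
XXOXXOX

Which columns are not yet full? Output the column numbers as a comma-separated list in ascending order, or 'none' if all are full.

Answer: 0,1,2,3,5,6

Derivation:
col 0: top cell = '.' → open
col 1: top cell = '.' → open
col 2: top cell = '.' → open
col 3: top cell = '.' → open
col 4: top cell = 'O' → FULL
col 5: top cell = '.' → open
col 6: top cell = '.' → open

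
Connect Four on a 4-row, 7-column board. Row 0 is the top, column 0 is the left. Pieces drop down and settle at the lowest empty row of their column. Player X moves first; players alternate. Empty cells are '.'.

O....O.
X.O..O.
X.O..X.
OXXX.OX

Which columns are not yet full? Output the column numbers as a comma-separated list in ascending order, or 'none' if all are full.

Answer: 1,2,3,4,6

Derivation:
col 0: top cell = 'O' → FULL
col 1: top cell = '.' → open
col 2: top cell = '.' → open
col 3: top cell = '.' → open
col 4: top cell = '.' → open
col 5: top cell = 'O' → FULL
col 6: top cell = '.' → open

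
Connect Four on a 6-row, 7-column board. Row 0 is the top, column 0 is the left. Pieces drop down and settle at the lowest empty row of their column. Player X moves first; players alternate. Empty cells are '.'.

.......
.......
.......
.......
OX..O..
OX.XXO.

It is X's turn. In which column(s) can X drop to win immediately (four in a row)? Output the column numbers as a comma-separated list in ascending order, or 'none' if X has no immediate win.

col 0: drop X → no win
col 1: drop X → no win
col 2: drop X → WIN!
col 3: drop X → no win
col 4: drop X → no win
col 5: drop X → no win
col 6: drop X → no win

Answer: 2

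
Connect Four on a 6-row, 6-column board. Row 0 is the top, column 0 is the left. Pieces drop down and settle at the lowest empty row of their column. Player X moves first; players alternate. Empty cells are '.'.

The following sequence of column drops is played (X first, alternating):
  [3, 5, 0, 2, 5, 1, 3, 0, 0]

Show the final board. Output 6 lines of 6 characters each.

Move 1: X drops in col 3, lands at row 5
Move 2: O drops in col 5, lands at row 5
Move 3: X drops in col 0, lands at row 5
Move 4: O drops in col 2, lands at row 5
Move 5: X drops in col 5, lands at row 4
Move 6: O drops in col 1, lands at row 5
Move 7: X drops in col 3, lands at row 4
Move 8: O drops in col 0, lands at row 4
Move 9: X drops in col 0, lands at row 3

Answer: ......
......
......
X.....
O..X.X
XOOX.O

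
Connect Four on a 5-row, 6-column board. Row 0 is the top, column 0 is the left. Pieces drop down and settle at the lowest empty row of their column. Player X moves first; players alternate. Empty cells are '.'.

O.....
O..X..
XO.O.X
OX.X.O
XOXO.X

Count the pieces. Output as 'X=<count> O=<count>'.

X=8 O=8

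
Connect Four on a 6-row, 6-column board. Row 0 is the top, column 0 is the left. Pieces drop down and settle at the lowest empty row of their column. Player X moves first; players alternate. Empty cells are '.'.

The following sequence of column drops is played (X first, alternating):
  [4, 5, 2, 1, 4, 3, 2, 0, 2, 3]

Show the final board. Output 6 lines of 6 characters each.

Answer: ......
......
......
..X...
..XOX.
OOXOXO

Derivation:
Move 1: X drops in col 4, lands at row 5
Move 2: O drops in col 5, lands at row 5
Move 3: X drops in col 2, lands at row 5
Move 4: O drops in col 1, lands at row 5
Move 5: X drops in col 4, lands at row 4
Move 6: O drops in col 3, lands at row 5
Move 7: X drops in col 2, lands at row 4
Move 8: O drops in col 0, lands at row 5
Move 9: X drops in col 2, lands at row 3
Move 10: O drops in col 3, lands at row 4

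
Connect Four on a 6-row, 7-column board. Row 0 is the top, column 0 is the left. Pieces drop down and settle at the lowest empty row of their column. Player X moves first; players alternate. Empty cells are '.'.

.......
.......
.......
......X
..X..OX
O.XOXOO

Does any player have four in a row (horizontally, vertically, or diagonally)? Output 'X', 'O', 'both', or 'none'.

none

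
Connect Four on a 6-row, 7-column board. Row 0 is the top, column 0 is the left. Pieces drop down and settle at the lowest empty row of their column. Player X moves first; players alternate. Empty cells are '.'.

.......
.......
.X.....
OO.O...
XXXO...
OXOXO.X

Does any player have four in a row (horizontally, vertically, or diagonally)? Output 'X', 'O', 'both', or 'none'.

none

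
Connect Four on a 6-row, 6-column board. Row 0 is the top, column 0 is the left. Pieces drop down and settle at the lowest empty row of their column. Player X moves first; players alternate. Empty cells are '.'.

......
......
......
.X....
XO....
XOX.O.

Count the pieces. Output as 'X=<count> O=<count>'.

X=4 O=3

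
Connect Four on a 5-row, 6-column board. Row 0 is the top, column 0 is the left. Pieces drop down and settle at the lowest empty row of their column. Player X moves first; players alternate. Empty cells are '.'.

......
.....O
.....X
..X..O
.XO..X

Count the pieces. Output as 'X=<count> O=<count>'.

X=4 O=3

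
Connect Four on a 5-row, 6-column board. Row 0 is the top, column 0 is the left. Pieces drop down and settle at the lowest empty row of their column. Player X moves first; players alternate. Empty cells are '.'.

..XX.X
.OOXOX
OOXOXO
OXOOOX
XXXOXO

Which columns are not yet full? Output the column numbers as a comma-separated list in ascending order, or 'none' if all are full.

col 0: top cell = '.' → open
col 1: top cell = '.' → open
col 2: top cell = 'X' → FULL
col 3: top cell = 'X' → FULL
col 4: top cell = '.' → open
col 5: top cell = 'X' → FULL

Answer: 0,1,4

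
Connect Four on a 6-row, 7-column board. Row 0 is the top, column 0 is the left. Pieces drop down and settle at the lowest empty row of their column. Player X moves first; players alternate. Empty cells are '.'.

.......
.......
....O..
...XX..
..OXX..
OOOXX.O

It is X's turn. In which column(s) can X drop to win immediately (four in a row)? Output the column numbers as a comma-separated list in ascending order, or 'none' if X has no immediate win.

col 0: drop X → no win
col 1: drop X → no win
col 2: drop X → no win
col 3: drop X → WIN!
col 4: drop X → no win
col 5: drop X → no win
col 6: drop X → no win

Answer: 3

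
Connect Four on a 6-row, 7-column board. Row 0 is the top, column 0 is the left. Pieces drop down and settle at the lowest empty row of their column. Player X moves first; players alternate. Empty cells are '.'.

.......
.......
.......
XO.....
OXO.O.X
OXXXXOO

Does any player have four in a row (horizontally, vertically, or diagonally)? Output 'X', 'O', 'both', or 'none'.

X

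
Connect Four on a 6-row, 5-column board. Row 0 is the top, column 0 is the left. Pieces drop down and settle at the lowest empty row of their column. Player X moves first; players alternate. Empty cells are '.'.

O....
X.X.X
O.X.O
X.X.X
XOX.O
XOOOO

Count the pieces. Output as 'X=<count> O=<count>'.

X=10 O=9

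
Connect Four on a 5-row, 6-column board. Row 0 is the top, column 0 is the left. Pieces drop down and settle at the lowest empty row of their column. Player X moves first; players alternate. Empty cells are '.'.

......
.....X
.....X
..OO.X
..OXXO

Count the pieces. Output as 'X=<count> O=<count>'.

X=5 O=4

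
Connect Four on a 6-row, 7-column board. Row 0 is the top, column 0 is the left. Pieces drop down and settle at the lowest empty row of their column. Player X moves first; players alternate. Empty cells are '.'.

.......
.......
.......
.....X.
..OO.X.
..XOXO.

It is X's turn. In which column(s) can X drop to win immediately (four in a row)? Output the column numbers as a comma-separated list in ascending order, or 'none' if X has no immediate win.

col 0: drop X → no win
col 1: drop X → no win
col 2: drop X → no win
col 3: drop X → no win
col 4: drop X → no win
col 5: drop X → no win
col 6: drop X → no win

Answer: none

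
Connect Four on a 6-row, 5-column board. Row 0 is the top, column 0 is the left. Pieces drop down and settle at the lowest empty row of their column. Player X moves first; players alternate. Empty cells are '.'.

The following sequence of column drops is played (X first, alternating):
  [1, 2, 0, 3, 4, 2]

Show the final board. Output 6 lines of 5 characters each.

Move 1: X drops in col 1, lands at row 5
Move 2: O drops in col 2, lands at row 5
Move 3: X drops in col 0, lands at row 5
Move 4: O drops in col 3, lands at row 5
Move 5: X drops in col 4, lands at row 5
Move 6: O drops in col 2, lands at row 4

Answer: .....
.....
.....
.....
..O..
XXOOX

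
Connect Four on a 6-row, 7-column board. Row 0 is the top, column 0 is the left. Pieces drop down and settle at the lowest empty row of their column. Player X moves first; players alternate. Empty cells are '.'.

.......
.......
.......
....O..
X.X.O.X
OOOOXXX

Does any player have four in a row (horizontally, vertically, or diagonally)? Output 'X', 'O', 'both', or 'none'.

O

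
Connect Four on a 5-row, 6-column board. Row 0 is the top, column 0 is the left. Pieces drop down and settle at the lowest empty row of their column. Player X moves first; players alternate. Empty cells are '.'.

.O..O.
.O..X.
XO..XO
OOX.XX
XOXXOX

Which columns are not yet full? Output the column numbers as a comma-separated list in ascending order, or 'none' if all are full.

Answer: 0,2,3,5

Derivation:
col 0: top cell = '.' → open
col 1: top cell = 'O' → FULL
col 2: top cell = '.' → open
col 3: top cell = '.' → open
col 4: top cell = 'O' → FULL
col 5: top cell = '.' → open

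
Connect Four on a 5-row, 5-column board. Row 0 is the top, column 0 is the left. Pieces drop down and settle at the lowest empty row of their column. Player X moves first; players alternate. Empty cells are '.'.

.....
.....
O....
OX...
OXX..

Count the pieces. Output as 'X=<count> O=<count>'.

X=3 O=3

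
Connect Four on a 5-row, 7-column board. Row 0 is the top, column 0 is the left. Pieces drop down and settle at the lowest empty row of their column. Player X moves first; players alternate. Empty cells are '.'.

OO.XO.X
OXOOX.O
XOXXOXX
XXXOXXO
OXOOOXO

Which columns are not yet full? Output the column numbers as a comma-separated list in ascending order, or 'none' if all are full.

col 0: top cell = 'O' → FULL
col 1: top cell = 'O' → FULL
col 2: top cell = '.' → open
col 3: top cell = 'X' → FULL
col 4: top cell = 'O' → FULL
col 5: top cell = '.' → open
col 6: top cell = 'X' → FULL

Answer: 2,5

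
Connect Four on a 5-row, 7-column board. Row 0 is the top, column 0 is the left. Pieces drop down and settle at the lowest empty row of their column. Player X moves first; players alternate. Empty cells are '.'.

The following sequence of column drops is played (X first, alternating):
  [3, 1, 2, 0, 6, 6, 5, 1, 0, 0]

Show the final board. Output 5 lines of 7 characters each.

Move 1: X drops in col 3, lands at row 4
Move 2: O drops in col 1, lands at row 4
Move 3: X drops in col 2, lands at row 4
Move 4: O drops in col 0, lands at row 4
Move 5: X drops in col 6, lands at row 4
Move 6: O drops in col 6, lands at row 3
Move 7: X drops in col 5, lands at row 4
Move 8: O drops in col 1, lands at row 3
Move 9: X drops in col 0, lands at row 3
Move 10: O drops in col 0, lands at row 2

Answer: .......
.......
O......
XO....O
OOXX.XX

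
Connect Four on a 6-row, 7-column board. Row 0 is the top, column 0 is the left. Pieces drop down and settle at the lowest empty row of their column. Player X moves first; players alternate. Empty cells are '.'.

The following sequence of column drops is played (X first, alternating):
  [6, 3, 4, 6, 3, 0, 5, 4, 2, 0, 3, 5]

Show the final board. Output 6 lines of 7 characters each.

Answer: .......
.......
.......
...X...
O..XOOO
O.XOXXX

Derivation:
Move 1: X drops in col 6, lands at row 5
Move 2: O drops in col 3, lands at row 5
Move 3: X drops in col 4, lands at row 5
Move 4: O drops in col 6, lands at row 4
Move 5: X drops in col 3, lands at row 4
Move 6: O drops in col 0, lands at row 5
Move 7: X drops in col 5, lands at row 5
Move 8: O drops in col 4, lands at row 4
Move 9: X drops in col 2, lands at row 5
Move 10: O drops in col 0, lands at row 4
Move 11: X drops in col 3, lands at row 3
Move 12: O drops in col 5, lands at row 4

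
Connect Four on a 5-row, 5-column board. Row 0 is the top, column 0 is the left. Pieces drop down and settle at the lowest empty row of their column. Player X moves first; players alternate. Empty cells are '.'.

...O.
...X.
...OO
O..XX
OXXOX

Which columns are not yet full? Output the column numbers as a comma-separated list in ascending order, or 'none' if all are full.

col 0: top cell = '.' → open
col 1: top cell = '.' → open
col 2: top cell = '.' → open
col 3: top cell = 'O' → FULL
col 4: top cell = '.' → open

Answer: 0,1,2,4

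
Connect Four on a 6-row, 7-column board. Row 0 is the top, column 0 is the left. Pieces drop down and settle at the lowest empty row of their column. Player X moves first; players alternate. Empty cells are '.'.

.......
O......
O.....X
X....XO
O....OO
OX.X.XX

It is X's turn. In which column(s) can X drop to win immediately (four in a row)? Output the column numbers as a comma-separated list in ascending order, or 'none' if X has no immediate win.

Answer: 4

Derivation:
col 0: drop X → no win
col 1: drop X → no win
col 2: drop X → no win
col 3: drop X → no win
col 4: drop X → WIN!
col 5: drop X → no win
col 6: drop X → no win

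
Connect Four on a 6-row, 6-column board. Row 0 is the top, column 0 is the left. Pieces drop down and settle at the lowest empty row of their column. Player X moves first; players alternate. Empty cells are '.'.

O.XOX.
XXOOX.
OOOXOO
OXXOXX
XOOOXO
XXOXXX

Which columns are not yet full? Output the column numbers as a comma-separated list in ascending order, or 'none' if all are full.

Answer: 1,5

Derivation:
col 0: top cell = 'O' → FULL
col 1: top cell = '.' → open
col 2: top cell = 'X' → FULL
col 3: top cell = 'O' → FULL
col 4: top cell = 'X' → FULL
col 5: top cell = '.' → open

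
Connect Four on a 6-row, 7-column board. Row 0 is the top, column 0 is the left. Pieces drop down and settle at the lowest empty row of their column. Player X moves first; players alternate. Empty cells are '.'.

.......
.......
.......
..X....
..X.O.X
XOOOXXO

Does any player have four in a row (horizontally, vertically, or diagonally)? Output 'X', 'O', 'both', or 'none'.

none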